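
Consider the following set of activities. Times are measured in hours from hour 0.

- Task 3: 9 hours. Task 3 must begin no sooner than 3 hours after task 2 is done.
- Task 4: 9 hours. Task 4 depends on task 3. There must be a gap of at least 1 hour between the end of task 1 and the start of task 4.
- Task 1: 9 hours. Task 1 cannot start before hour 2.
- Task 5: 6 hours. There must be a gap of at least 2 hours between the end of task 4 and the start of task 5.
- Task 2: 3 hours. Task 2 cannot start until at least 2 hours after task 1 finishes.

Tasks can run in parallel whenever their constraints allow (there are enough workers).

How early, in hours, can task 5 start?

Task 1 waits on its own release at hour 2, so it starts at hour 2 and finishes at 2 + 9 = hour 11.
Task 2 cannot begin until task 1 (finishes hour 11, plus 2-hour gap → hour 13). It runs from hour 13 to 13 + 3 = hour 16.
After task 2 (finishes hour 16, plus 3-hour gap → hour 19), task 3 can start at hour 19 and finishes at hour 28.
Task 4 has to wait for task 3 (finishes hour 28); task 1 (finishes hour 11, plus 1-hour gap → hour 12). The latest of these is hour 28, so task 4 runs hour 28 to 28 + 9 = hour 37.
Task 5 waits on task 4 (finishes hour 37, plus 2-hour gap → hour 39), so the earliest it can start is hour 39.

39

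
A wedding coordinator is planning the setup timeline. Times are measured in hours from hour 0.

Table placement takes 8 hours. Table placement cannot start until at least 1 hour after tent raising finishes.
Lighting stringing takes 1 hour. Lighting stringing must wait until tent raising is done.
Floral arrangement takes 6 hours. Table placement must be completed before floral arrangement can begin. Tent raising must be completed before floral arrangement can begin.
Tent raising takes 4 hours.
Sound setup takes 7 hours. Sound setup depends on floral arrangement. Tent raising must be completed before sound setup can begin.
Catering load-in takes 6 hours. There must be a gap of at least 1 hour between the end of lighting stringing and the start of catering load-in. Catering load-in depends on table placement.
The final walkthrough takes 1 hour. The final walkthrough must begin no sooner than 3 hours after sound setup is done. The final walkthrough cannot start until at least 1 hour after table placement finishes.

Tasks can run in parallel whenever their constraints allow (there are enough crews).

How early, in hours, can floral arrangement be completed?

Tent raising can start immediately at hour 0; it finishes at hour 4.
Table placement waits on tent raising (finishes hour 4, plus 1-hour gap → hour 5), so it starts at hour 5 and finishes at 5 + 8 = hour 13.
Floral arrangement cannot start until table placement (finishes hour 13); tent raising (finishes hour 4). The controlling bound is hour 13, so floral arrangement finishes at 13 + 6 = hour 19.

19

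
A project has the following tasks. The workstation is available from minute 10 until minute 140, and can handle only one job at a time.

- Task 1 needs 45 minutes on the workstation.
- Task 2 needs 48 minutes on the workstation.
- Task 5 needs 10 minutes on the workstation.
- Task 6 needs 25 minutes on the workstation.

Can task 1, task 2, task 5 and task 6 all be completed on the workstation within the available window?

The workstation window is 140 − 10 = 130 minutes.
Running back to back, the jobs need 45 + 48 + 10 + 25 = 128 minutes on the workstation.
Since 128 ≤ 130, they fit within the window.

Yes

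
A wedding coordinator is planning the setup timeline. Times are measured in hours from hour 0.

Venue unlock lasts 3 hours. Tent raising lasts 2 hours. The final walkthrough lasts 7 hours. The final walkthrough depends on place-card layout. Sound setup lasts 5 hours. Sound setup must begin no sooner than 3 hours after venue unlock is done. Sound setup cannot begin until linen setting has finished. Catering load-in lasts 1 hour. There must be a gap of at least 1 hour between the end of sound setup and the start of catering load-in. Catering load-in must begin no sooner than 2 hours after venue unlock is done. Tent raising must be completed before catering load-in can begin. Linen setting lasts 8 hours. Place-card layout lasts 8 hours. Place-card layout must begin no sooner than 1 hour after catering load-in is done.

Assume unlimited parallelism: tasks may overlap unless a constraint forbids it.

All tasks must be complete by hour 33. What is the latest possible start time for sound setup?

10

The final walkthrough must finish by hour 33; it takes 7 hours, so it must start by 33 − 7 = hour 26.
Place-card layout feeds into the final walkthrough (must start by hour 26); so place-card layout must finish by hour 26 and therefore start by hour 18.
Catering load-in feeds into place-card layout (must start by hour 18, minus 1-hour gap → hour 17); so catering load-in must finish by hour 17 and therefore start by hour 16.
Sound setup feeds into catering load-in (must start by hour 16, minus 1-hour gap → hour 15); so sound setup must finish by hour 15 and therefore start by hour 10.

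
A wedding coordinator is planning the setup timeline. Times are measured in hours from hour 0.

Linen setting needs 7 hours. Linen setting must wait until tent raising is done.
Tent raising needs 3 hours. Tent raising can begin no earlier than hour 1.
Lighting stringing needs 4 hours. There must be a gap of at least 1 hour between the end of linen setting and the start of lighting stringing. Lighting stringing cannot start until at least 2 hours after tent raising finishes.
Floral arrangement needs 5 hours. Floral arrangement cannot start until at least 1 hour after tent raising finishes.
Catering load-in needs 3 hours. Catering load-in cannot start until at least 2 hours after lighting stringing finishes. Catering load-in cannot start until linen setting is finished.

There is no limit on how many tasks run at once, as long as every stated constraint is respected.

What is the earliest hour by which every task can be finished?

21

Tent raising waits on its own release at hour 1, so it starts at hour 1 and finishes at 1 + 3 = hour 4.
After tent raising (finishes hour 4, plus 1-hour gap → hour 5), floral arrangement can start at hour 5 and finishes at hour 10.
After tent raising (finishes hour 4), linen setting can start at hour 4 and finishes at hour 11.
Lighting stringing needs all of linen setting (finishes hour 11, plus 1-hour gap → hour 12); tent raising (finishes hour 4, plus 2-hour gap → hour 6). That puts its earliest start at hour 12; it finishes at 12 + 4 = hour 16.
Catering load-in has to wait for lighting stringing (finishes hour 16, plus 2-hour gap → hour 18); linen setting (finishes hour 11). The latest of these is hour 18, so catering load-in runs hour 18 to 18 + 3 = hour 21.
All tasks are finished once the last one completes. Finish times: Tent raising at 4, Linen setting at 11, Floral arrangement at 10, Lighting stringing at 16, Catering load-in at 21. The latest is hour 21.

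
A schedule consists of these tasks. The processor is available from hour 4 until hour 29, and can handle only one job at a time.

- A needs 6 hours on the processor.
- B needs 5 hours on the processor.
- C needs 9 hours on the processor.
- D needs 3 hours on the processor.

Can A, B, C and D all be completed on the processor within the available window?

Yes

The processor window is 29 − 4 = 25 hours.
Running back to back, the jobs need 6 + 5 + 9 + 3 = 23 hours on the processor.
Since 23 ≤ 25, they fit within the window.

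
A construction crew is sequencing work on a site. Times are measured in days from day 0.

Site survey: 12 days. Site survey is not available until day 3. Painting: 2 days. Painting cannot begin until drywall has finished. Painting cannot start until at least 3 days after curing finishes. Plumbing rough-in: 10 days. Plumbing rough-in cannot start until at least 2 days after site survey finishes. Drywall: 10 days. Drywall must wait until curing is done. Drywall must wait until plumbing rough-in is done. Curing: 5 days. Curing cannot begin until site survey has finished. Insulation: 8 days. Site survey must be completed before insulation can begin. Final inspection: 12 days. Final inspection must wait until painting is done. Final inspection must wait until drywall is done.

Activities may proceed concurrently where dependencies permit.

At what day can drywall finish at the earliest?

After its own release at day 3, site survey can start at day 3 and finishes at day 15.
Plumbing rough-in cannot begin until site survey (finishes day 15, plus 2-day gap → day 17). It runs from day 17 to 17 + 10 = day 27.
Curing waits on site survey (finishes day 15), so it starts at day 15 and finishes at 15 + 5 = day 20.
Drywall needs all of curing (finishes day 20); plumbing rough-in (finishes day 27). That puts its earliest start at day 27; it finishes at 27 + 10 = day 37.

37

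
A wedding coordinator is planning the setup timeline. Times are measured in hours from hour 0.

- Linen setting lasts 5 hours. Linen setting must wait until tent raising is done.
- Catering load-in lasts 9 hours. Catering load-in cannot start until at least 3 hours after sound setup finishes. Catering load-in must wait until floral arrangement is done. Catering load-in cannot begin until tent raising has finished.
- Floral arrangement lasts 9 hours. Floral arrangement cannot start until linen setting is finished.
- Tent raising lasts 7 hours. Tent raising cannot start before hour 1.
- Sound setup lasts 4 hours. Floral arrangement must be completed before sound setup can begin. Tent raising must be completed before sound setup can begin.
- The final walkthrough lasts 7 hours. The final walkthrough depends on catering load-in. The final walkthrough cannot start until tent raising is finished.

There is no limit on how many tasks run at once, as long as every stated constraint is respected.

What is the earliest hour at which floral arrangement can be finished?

Tent raising waits on its own release at hour 1, so it starts at hour 1 and finishes at 1 + 7 = hour 8.
After tent raising (finishes hour 8), linen setting can start at hour 8 and finishes at hour 13.
Floral arrangement waits on linen setting (finishes hour 13), so it starts at hour 13 and finishes at 13 + 9 = hour 22.

22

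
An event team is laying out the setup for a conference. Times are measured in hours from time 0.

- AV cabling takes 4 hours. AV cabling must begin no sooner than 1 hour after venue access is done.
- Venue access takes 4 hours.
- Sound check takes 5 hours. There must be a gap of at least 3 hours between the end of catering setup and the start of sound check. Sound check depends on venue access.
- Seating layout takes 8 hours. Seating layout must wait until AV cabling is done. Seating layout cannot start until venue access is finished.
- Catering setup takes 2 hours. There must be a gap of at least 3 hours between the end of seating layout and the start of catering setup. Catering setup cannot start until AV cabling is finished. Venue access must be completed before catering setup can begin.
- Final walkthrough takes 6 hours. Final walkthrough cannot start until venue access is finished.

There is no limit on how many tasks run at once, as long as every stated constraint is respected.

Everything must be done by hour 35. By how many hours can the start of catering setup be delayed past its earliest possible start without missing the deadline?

5

Venue access has no prerequisites, so it starts at hour 0 and finishes at hour 4.
AV cabling cannot begin until venue access (finishes hour 4, plus 1-hour gap → hour 5). It runs from hour 5 to 5 + 4 = hour 9.
Seating layout cannot start until AV cabling (finishes hour 9); venue access (finishes hour 4). The controlling bound is hour 9, so seating layout finishes at 9 + 8 = hour 17.
Catering setup needs all of seating layout (finishes hour 17, plus 3-hour gap → hour 20); AV cabling (finishes hour 9); venue access (finishes hour 4). That puts its earliest start at hour 20; it finishes at 20 + 2 = hour 22.

Working backward from the deadline:
To finish by hour 35, sound check (duration 5) must start no later than hour 30.
Catering setup must finish before sound check (must start by hour 30, minus 3-hour gap → hour 27). With a 2-hour duration, catering setup must start by 27 − 2 = hour 25.
So catering setup can start as early as hour 20 and as late as hour 25, giving 25 − 20 = 5 hours of slack.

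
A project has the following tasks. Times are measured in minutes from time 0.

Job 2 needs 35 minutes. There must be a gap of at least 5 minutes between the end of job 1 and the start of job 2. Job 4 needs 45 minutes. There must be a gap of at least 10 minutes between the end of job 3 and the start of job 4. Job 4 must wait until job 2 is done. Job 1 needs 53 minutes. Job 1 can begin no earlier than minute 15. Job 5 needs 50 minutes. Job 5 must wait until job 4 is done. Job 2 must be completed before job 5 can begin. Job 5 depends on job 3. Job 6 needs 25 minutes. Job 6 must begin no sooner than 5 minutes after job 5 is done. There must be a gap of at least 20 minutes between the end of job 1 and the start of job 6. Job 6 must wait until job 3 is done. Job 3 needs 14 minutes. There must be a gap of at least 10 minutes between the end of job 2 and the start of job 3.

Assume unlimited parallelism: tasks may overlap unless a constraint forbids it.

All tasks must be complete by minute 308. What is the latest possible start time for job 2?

114

To finish by minute 308, job 6 (duration 25) must start no later than minute 283.
Job 5 feeds into job 6 (must start by minute 283, minus 5-minute gap → minute 278); so job 5 must finish by minute 278 and therefore start by minute 228.
Job 4 feeds into job 5 (must start by minute 228); so job 4 must finish by minute 228 and therefore start by minute 183.
Job 3 has several dependents: job 4 (must start by minute 183, minus 10-minute gap → minute 173); job 5 (must start by minute 228); job 6 (must start by minute 283). The earliest of those limits is minute 173, so job 3 must start by 173 − 14 = minute 159.
Job 2 has several dependents: job 3 (must start by minute 159, minus 10-minute gap → minute 149); job 4 (must start by minute 183); job 5 (must start by minute 228). The earliest of those limits is minute 149, so job 2 must start by 149 − 35 = minute 114.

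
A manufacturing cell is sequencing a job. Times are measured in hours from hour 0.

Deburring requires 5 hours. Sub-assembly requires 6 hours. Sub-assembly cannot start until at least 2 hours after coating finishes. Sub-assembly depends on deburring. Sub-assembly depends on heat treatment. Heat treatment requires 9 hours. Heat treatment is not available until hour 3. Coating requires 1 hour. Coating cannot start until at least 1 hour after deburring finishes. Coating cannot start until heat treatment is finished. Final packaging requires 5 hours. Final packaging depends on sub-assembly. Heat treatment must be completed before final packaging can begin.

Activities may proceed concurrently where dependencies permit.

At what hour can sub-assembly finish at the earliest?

21

After its own release at hour 3, heat treatment can start at hour 3 and finishes at hour 12.
Deburring can start immediately at hour 0; it finishes at hour 5.
Coating needs all of deburring (finishes hour 5, plus 1-hour gap → hour 6); heat treatment (finishes hour 12). That puts its earliest start at hour 12; it finishes at 12 + 1 = hour 13.
Sub-assembly needs all of coating (finishes hour 13, plus 2-hour gap → hour 15); deburring (finishes hour 5); heat treatment (finishes hour 12). That puts its earliest start at hour 15; it finishes at 15 + 6 = hour 21.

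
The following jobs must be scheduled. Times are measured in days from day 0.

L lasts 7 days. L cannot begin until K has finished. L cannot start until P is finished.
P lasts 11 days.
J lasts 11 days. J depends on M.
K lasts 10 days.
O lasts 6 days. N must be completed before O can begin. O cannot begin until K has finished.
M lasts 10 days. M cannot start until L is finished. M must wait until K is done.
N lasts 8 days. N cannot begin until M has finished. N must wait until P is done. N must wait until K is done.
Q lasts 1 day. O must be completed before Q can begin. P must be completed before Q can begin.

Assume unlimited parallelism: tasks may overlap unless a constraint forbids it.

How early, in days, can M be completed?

P can start immediately at day 0; it finishes at day 11.
K has no prerequisites, so it starts at day 0 and finishes at day 10.
L cannot start until K (finishes day 10); P (finishes day 11). The controlling bound is day 11, so L finishes at 11 + 7 = day 18.
For M: L (finishes day 18); K (finishes day 10). Taking the maximum gives a start of day 18, and it finishes at 18 + 10 = day 28.

28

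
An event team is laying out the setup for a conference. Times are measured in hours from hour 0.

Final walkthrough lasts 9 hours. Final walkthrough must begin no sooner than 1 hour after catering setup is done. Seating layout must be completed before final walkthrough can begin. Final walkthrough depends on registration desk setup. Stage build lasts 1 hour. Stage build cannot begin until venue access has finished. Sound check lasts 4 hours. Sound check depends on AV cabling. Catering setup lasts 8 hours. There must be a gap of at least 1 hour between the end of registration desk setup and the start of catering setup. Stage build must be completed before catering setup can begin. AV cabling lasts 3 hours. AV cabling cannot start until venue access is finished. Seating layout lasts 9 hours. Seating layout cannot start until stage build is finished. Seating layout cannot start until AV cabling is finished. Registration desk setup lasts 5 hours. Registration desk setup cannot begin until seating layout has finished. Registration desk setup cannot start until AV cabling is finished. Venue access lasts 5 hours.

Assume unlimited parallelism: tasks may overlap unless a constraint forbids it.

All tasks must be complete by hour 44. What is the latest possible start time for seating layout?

11

Final walkthrough must finish by hour 44; it takes 9 hours, so it must start by 44 − 9 = hour 35.
Since final walkthrough (must start by hour 35, minus 1-hour gap → hour 34) depends on it, catering setup must finish by hour 34. Backing off its 8-hour duration gives a latest start of hour 26.
For registration desk setup: catering setup (must start by hour 26, minus 1-hour gap → hour 25); final walkthrough (must start by hour 35). The most restrictive is hour 25; with a 5-hour duration, registration desk setup must start by hour 20.
Seating layout must finish in time for registration desk setup (must start by hour 20); final walkthrough (must start by hour 35). The tightest is hour 20, so seating layout must start by 20 − 9 = hour 11.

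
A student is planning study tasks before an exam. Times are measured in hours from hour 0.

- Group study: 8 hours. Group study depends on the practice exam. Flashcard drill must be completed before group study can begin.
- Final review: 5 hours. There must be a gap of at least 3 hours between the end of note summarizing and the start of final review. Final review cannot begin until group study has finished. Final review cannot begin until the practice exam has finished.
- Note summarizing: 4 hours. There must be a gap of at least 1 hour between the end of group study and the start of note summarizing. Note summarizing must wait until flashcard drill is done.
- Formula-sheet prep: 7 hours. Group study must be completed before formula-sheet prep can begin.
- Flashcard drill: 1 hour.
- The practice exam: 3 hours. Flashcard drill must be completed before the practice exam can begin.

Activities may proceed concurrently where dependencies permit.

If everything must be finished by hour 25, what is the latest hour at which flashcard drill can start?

0

Nothing follows final review; the deadline of hour 25 is its only limit. It must start by 25 − 5 = hour 20.
Note summarizing has to be done before final review (must start by hour 20, minus 3-hour gap → hour 17). That means finishing by hour 17, i.e. starting by 17 − 4 = hour 13.
Nothing follows formula-sheet prep; the deadline of hour 25 is its only limit. It must start by 25 − 7 = hour 18.
Group study must finish in time for note summarizing (must start by hour 13, minus 1-hour gap → hour 12); formula-sheet prep (must start by hour 18); final review (must start by hour 20). The tightest is hour 12, so group study must start by 12 − 8 = hour 4.
The practice exam has several dependents: group study (must start by hour 4); final review (must start by hour 20). The earliest of those limits is hour 4, so the practice exam must start by 4 − 3 = hour 1.
Flashcard drill has several dependents: the practice exam (must start by hour 1); group study (must start by hour 4); note summarizing (must start by hour 13). The earliest of those limits is hour 1, so flashcard drill must start by 1 − 1 = hour 0.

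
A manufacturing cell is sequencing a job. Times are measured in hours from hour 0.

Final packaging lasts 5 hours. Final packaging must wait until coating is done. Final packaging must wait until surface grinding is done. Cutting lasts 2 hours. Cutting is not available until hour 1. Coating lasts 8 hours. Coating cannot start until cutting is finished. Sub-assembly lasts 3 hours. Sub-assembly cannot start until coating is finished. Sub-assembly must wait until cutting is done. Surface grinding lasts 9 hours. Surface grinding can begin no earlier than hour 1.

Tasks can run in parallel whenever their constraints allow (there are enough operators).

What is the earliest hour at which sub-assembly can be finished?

Cutting waits on its own release at hour 1, so it starts at hour 1 and finishes at 1 + 2 = hour 3.
Coating cannot begin until cutting (finishes hour 3). It runs from hour 3 to 3 + 8 = hour 11.
Sub-assembly needs all of coating (finishes hour 11); cutting (finishes hour 3). That puts its earliest start at hour 11; it finishes at 11 + 3 = hour 14.

14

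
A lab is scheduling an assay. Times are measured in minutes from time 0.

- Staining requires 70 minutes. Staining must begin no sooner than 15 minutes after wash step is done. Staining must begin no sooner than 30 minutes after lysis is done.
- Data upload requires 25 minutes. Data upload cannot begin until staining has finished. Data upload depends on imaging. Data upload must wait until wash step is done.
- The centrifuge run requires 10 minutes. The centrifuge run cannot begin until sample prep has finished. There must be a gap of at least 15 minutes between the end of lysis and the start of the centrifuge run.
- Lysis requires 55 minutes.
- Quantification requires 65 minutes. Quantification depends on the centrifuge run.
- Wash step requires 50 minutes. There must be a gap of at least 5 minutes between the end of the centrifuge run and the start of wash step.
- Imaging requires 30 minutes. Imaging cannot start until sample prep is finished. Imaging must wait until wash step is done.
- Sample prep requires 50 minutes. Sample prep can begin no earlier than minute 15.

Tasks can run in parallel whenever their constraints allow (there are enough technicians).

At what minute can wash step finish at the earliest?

Lysis can start immediately at minute 0; it finishes at minute 55.
After its own release at minute 15, sample prep can start at minute 15 and finishes at minute 65.
The centrifuge run has to wait for sample prep (finishes minute 65); lysis (finishes minute 55, plus 15-minute gap → minute 70). The latest of these is minute 70, so the centrifuge run runs minute 70 to 70 + 10 = minute 80.
After the centrifuge run (finishes minute 80, plus 5-minute gap → minute 85), wash step can start at minute 85 and finishes at minute 135.

135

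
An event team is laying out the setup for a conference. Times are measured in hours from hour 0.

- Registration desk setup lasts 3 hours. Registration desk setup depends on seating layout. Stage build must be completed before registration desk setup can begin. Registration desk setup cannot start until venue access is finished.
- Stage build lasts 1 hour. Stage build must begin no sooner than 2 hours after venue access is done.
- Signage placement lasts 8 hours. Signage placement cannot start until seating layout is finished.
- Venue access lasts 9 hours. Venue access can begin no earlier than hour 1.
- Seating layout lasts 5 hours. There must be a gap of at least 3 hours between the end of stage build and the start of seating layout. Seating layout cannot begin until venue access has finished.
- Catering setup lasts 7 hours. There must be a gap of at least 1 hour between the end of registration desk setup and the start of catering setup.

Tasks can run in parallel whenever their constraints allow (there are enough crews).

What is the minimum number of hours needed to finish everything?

32

Venue access waits on its own release at hour 1, so it starts at hour 1 and finishes at 1 + 9 = hour 10.
Stage build waits on venue access (finishes hour 10, plus 2-hour gap → hour 12), so it starts at hour 12 and finishes at 12 + 1 = hour 13.
Seating layout needs all of stage build (finishes hour 13, plus 3-hour gap → hour 16); venue access (finishes hour 10). That puts its earliest start at hour 16; it finishes at 16 + 5 = hour 21.
After seating layout (finishes hour 21), signage placement can start at hour 21 and finishes at hour 29.
For registration desk setup: seating layout (finishes hour 21); stage build (finishes hour 13); venue access (finishes hour 10). Taking the maximum gives a start of hour 21, and it finishes at 21 + 3 = hour 24.
Catering setup waits on registration desk setup (finishes hour 24, plus 1-hour gap → hour 25), so it starts at hour 25 and finishes at 25 + 7 = hour 32.
All tasks are finished once the last one completes. Finish times: Venue access at 10, Stage build at 13, Seating layout at 21, Registration desk setup at 24, Signage placement at 29, Catering setup at 32. The latest is hour 32.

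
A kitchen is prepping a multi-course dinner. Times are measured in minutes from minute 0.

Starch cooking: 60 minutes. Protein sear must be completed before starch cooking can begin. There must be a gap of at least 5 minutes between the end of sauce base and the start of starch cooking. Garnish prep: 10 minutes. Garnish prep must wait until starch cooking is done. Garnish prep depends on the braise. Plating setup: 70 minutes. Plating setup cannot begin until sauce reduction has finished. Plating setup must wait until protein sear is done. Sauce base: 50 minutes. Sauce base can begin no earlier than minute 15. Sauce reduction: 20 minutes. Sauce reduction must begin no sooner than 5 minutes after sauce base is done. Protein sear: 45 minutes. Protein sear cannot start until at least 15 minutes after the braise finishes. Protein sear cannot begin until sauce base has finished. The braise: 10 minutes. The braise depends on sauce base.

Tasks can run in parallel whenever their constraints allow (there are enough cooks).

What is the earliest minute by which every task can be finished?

Sauce base waits on its own release at minute 15, so it starts at minute 15 and finishes at 15 + 50 = minute 65.
Sauce reduction waits on sauce base (finishes minute 65, plus 5-minute gap → minute 70), so it starts at minute 70 and finishes at 70 + 20 = minute 90.
After sauce base (finishes minute 65), the braise can start at minute 65 and finishes at minute 75.
Protein sear needs all of the braise (finishes minute 75, plus 15-minute gap → minute 90); sauce base (finishes minute 65). That puts its earliest start at minute 90; it finishes at 90 + 45 = minute 135.
For plating setup: sauce reduction (finishes minute 90); protein sear (finishes minute 135). Taking the maximum gives a start of minute 135, and it finishes at 135 + 70 = minute 205.
Starch cooking has to wait for protein sear (finishes minute 135); sauce base (finishes minute 65, plus 5-minute gap → minute 70). The latest of these is minute 135, so starch cooking runs minute 135 to 135 + 60 = minute 195.
Garnish prep has to wait for starch cooking (finishes minute 195); the braise (finishes minute 75). The latest of these is minute 195, so garnish prep runs minute 195 to 195 + 10 = minute 205.
All tasks are finished once the last one completes. Finish times: Sauce base at 65, The braise at 75, Protein sear at 135, Sauce reduction at 90, Starch cooking at 195, Plating setup at 205, Garnish prep at 205. The latest is minute 205.

205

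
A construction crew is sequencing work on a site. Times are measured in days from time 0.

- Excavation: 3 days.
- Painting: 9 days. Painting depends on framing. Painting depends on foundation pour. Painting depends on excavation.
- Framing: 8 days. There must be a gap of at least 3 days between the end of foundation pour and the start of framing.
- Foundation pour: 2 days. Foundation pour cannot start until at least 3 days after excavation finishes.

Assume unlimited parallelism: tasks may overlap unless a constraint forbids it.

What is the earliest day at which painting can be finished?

28

Nothing blocks excavation, so it runs from day 0 to day 3.
After excavation (finishes day 3, plus 3-day gap → day 6), foundation pour can start at day 6 and finishes at day 8.
Framing cannot begin until foundation pour (finishes day 8, plus 3-day gap → day 11). It runs from day 11 to 11 + 8 = day 19.
Painting cannot start until framing (finishes day 19); foundation pour (finishes day 8); excavation (finishes day 3). The controlling bound is day 19, so painting finishes at 19 + 9 = day 28.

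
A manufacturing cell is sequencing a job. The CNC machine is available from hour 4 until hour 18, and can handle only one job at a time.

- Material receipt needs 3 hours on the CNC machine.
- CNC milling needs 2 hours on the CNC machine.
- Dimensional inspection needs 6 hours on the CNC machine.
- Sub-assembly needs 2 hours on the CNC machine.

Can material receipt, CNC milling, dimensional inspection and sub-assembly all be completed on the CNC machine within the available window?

Yes

The CNC machine window is 18 − 4 = 14 hours.
Running back to back, the jobs need 3 + 2 + 6 + 2 = 13 hours on the CNC machine.
Since 13 ≤ 14, they fit within the window.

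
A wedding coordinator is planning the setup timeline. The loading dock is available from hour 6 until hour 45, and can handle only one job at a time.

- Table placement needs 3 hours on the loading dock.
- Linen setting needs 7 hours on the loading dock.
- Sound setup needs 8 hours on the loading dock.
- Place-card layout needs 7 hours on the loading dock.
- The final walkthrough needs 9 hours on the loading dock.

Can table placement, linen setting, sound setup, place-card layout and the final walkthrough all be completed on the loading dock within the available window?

Yes

The loading dock window is 45 − 6 = 39 hours.
Running back to back, the jobs need 3 + 7 + 8 + 7 + 9 = 34 hours on the loading dock.
Since 34 ≤ 39, they fit within the window.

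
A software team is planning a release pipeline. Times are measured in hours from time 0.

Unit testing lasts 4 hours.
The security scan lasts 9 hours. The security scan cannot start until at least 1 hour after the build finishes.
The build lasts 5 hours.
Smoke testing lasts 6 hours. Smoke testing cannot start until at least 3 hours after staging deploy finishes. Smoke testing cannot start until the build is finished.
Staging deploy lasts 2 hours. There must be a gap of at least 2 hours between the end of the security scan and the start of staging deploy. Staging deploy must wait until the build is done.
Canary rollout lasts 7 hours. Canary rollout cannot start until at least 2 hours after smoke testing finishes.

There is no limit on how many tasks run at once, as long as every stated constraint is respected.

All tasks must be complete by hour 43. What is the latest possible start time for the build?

Canary rollout has no dependents, so it just needs to finish by hour 43. Starting by 43 − 7 = hour 36 achieves that.
Since canary rollout (must start by hour 36, minus 2-hour gap → hour 34) depends on it, smoke testing must finish by hour 34. Backing off its 6-hour duration gives a latest start of hour 28.
Staging deploy feeds into smoke testing (must start by hour 28, minus 3-hour gap → hour 25); so staging deploy must finish by hour 25 and therefore start by hour 23.
Since staging deploy (must start by hour 23, minus 2-hour gap → hour 21) depends on it, the security scan must finish by hour 21. Backing off its 9-hour duration gives a latest start of hour 12.
The build must finish in time for the security scan (must start by hour 12, minus 1-hour gap → hour 11); staging deploy (must start by hour 23); smoke testing (must start by hour 28). The tightest is hour 11, so the build must start by 11 − 5 = hour 6.

6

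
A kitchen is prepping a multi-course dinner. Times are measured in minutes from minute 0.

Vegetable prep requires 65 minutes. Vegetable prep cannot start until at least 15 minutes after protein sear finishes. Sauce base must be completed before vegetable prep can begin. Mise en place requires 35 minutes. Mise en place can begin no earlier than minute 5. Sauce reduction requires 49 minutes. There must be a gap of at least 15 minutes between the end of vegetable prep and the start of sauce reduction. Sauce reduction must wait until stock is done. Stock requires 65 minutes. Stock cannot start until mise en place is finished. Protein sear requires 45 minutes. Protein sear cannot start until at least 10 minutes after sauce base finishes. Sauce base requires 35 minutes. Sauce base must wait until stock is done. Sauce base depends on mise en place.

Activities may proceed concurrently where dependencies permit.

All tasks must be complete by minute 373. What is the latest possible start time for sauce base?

139

Sauce reduction must finish by minute 373; it takes 49 minutes, so it must start by 373 − 49 = minute 324.
Since sauce reduction (must start by minute 324, minus 15-minute gap → minute 309) depends on it, vegetable prep must finish by minute 309. Backing off its 65-minute duration gives a latest start of minute 244.
Protein sear has to be done before vegetable prep (must start by minute 244, minus 15-minute gap → minute 229). That means finishing by minute 229, i.e. starting by 229 − 45 = minute 184.
Sauce base has several dependents: protein sear (must start by minute 184, minus 10-minute gap → minute 174); vegetable prep (must start by minute 244). The earliest of those limits is minute 174, so sauce base must start by 174 − 35 = minute 139.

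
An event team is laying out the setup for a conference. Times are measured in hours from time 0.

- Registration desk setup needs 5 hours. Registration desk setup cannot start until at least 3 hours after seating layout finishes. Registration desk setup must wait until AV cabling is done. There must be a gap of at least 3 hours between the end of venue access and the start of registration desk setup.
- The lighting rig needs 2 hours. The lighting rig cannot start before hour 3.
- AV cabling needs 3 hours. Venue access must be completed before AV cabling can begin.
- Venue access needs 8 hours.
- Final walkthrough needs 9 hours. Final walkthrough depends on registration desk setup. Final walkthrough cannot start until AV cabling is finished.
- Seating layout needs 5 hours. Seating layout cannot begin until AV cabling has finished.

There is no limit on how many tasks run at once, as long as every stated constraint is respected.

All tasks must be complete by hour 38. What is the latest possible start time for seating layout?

To finish by hour 38, final walkthrough (duration 9) must start no later than hour 29.
Registration desk setup must finish before final walkthrough (must start by hour 29). With a 5-hour duration, registration desk setup must start by 29 − 5 = hour 24.
Since registration desk setup (must start by hour 24, minus 3-hour gap → hour 21) depends on it, seating layout must finish by hour 21. Backing off its 5-hour duration gives a latest start of hour 16.

16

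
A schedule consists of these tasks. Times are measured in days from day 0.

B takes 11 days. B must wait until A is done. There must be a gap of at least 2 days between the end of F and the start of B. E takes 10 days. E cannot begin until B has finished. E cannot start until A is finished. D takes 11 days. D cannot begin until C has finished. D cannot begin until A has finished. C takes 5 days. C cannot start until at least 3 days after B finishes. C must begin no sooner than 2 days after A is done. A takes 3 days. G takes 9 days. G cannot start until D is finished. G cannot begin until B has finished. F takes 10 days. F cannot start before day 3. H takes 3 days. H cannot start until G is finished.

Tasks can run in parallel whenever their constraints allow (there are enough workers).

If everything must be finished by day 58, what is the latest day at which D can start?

35

To finish by day 58, H (duration 3) must start no later than day 55.
G feeds into H (must start by day 55); so G must finish by day 55 and therefore start by day 46.
D has to be done before G (must start by day 46). That means finishing by day 46, i.e. starting by 46 − 11 = day 35.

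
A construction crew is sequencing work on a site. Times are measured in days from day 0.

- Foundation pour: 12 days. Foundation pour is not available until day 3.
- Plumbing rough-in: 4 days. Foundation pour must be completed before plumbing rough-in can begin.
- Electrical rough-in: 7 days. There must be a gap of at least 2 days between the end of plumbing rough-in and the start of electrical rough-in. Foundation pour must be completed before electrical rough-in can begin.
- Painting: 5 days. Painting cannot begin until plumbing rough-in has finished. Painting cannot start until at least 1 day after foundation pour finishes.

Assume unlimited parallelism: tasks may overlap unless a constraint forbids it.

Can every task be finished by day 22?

Foundation pour cannot begin until its own release at day 3. It runs from day 3 to 3 + 12 = day 15.
Plumbing rough-in cannot begin until foundation pour (finishes day 15). It runs from day 15 to 15 + 4 = day 19.
Painting has to wait for plumbing rough-in (finishes day 19); foundation pour (finishes day 15, plus 1-day gap → day 16). The latest of these is day 19, so painting runs day 19 to 19 + 5 = day 24.
Electrical rough-in needs all of plumbing rough-in (finishes day 19, plus 2-day gap → day 21); foundation pour (finishes day 15). That puts its earliest start at day 21; it finishes at 21 + 7 = day 28.
The earliest everything can be done is day 28, which is after the deadline of 22, so it is not possible.

No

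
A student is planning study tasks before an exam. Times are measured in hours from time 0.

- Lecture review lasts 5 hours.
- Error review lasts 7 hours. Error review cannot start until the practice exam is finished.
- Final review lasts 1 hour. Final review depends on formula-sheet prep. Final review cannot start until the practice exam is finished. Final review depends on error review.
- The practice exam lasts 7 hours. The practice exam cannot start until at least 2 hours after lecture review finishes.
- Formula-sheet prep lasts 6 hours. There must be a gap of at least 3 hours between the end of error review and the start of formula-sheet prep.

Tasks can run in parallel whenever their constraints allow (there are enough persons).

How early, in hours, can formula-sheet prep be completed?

Lecture review has no prerequisites, so it starts at hour 0 and finishes at hour 5.
After lecture review (finishes hour 5, plus 2-hour gap → hour 7), the practice exam can start at hour 7 and finishes at hour 14.
Error review cannot begin until the practice exam (finishes hour 14). It runs from hour 14 to 14 + 7 = hour 21.
Formula-sheet prep waits on error review (finishes hour 21, plus 3-hour gap → hour 24), so it starts at hour 24 and finishes at 24 + 6 = hour 30.

30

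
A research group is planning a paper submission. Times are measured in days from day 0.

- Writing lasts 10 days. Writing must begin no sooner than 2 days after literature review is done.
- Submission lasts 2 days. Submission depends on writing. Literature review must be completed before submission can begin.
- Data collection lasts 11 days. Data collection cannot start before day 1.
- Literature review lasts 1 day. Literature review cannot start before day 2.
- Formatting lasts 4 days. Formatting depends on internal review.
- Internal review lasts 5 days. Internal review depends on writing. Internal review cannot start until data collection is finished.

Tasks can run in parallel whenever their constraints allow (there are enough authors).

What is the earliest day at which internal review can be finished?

20

After its own release at day 1, data collection can start at day 1 and finishes at day 12.
After its own release at day 2, literature review can start at day 2 and finishes at day 3.
Writing waits on literature review (finishes day 3, plus 2-day gap → day 5), so it starts at day 5 and finishes at 5 + 10 = day 15.
Internal review cannot start until writing (finishes day 15); data collection (finishes day 12). The controlling bound is day 15, so internal review finishes at 15 + 5 = day 20.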